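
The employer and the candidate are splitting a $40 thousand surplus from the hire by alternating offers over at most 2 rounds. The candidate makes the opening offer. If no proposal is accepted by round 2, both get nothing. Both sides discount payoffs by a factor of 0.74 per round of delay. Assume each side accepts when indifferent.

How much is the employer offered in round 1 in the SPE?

29.6

Round 2 (the employer proposes): the candidate will accept anything ≥ 0, so the employer offers 0 and keeps 40.
Round 1 (the candidate proposes): the employer can get 40 next round, worth 0.74 × 40 = 29.6 now, so the candidate offers 29.6, keeping 10.4.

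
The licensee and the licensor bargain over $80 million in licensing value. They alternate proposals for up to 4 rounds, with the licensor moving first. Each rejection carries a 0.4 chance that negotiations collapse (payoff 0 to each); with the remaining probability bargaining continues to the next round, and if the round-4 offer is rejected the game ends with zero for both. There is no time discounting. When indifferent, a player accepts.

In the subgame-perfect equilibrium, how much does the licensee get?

36.48

Round 4 (the licensee proposes): rejection yields 0 for the licensor; the licensee offers 0 and keeps 80.
Round 3 (the licensor proposes): rejecting gives the licensee an expected 0.6 × 80 = 48; the licensor offers that and keeps 32.
Round 2 (the licensee proposes): rejecting gives the licensor an expected 0.6 × 32 = 19.2; the licensee offers that and keeps 60.8.
Round 1 (the licensor proposes): rejecting gives the licensee an expected 0.6 × 60.8 = 36.48; the licensor offers that and keeps 43.52.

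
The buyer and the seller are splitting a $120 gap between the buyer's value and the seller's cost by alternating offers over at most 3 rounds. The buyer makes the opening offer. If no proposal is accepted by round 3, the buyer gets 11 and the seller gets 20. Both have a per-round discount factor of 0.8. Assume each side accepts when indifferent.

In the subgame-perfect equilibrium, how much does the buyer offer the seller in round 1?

Round 3 (the buyer proposes): the seller gets 20 if talks fail, so the buyer offers 20 and keeps 100.
Round 2 (the seller proposes): the buyer can get 100 next round, worth 0.8 × 100 = 80 now, so the seller offers 80, keeping 40.
Round 1 (the buyer proposes): the seller can get 40 next round, worth 0.8 × 40 = 32 now. The buyer offers 32 and keeps 120 − 32 = 88.

32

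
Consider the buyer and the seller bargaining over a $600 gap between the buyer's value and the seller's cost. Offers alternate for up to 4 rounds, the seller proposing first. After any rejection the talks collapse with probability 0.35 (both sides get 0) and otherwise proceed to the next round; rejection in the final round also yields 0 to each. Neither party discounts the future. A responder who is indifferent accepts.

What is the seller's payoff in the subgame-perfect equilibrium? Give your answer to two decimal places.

Round 4 (the buyer proposes): rejection yields 0 for the seller; the buyer offers 0 and keeps 600.
Round 3 (the seller proposes): rejecting gives the buyer an expected 0.65 × 600 = 390; the seller offers that and keeps 210.
Round 2 (the buyer proposes): rejecting gives the seller an expected 0.65 × 210 = 136.5; the buyer offers that and keeps 463.5.
Round 1 (the seller proposes): rejecting gives the buyer an expected 0.65 × 463.5 = 301.275. The seller offers 301.275 and keeps 600 − 301.275 = 298.725.

298.73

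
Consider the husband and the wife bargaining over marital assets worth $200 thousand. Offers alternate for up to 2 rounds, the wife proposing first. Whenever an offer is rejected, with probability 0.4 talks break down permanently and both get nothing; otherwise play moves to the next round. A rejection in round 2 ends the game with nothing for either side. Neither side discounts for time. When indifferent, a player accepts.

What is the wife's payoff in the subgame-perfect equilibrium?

80

Round 2 (the husband proposes): the wife will accept anything ≥ 0, so the husband offers 0 and keeps 200.
Round 1 (the wife proposes): rejecting gives the husband an expected 0.6 × 200 = 120. The wife offers 120 and keeps 200 − 120 = 80.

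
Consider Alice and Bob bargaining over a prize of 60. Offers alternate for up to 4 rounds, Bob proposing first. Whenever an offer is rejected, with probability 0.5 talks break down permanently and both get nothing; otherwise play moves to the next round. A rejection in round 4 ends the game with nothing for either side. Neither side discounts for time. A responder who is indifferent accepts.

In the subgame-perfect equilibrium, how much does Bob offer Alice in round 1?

22.5

Round 4 (Alice proposes): rejection yields 0 for Bob; Alice offers 0 and keeps 60.
Round 3 (Bob proposes): rejecting gives Alice an expected 0.5 × 60 = 30; Bob offers that and keeps 30.
Round 2 (Alice proposes): rejecting gives Bob an expected 0.5 × 30 = 15, so Alice offers 15, keeping 45.
Round 1 (Bob proposes): rejecting gives Alice an expected 0.5 × 45 = 22.5, so Bob offers 22.5, keeping 37.5.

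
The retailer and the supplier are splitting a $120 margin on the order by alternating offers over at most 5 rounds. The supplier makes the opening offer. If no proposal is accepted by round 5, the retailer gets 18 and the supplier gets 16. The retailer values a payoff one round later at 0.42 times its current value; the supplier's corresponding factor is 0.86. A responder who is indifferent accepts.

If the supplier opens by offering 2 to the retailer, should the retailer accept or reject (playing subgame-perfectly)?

Round 5 (the supplier proposes): the retailer gets 18 if talks fail, so the supplier offers 18 and keeps 102.
Round 4 (the retailer proposes): the supplier can get 102 next round, worth 0.86 × 102 = 87.72 now. The retailer offers 87.72 and keeps 120 − 87.72 = 32.28.
Round 3 (the supplier proposes): the retailer can get 32.28 next round, worth 0.42 × 32.28 = 13.5576 now, so the supplier offers 13.5576, keeping 106.4424.
Round 2 (the retailer proposes): the supplier can get 106.4424 next round, worth 0.86 × 106.4424 = 91.540464 now; the retailer offers that and keeps 28.459536.
So by rejecting in round 1, the retailer gets 28.459536 next round, worth 0.42 × 28.459536 = 11.95300512 now.
Offer 2 < 11.95300512, so the retailer rejects.

Reject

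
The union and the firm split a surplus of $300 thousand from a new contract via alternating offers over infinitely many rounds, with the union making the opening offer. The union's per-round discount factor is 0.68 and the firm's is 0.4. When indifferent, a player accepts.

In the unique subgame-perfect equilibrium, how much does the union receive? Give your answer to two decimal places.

Let x be the union's share when the union proposes and y be the firm's share when the firm proposes.
The firm accepts iff offered ≥ 0.4·y, so x = 300 − 0.4y. Symmetrically y = 300 − 0.68x.
Substituting: x = 300 − 0.4(300 − 0.68x), giving x(1 − 0.68·0.4) = 300(1 − 0.4).
So x = 300 × 0.6 / 0.728 ≈ 247.2527, and the firm receives 300 − x ≈ 52.7473.

247.25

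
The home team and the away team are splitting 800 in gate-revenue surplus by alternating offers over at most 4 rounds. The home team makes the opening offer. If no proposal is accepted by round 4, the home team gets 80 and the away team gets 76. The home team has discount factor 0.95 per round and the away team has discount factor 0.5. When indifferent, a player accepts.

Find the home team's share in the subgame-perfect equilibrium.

By backward induction:
Round 4 (the away team proposes): the home team gets 80 if talks fail, so the away team offers 80 and keeps 720.
Round 3 (the home team proposes): the away team can get 720 next round, worth 0.5 × 720 = 360 now, so the home team offers 360, keeping 440.
Round 2 (the away team proposes): the home team can get 440 next round, worth 0.95 × 440 = 418 now. The away team offers 418 and keeps 800 − 418 = 382.
Round 1 (the home team proposes): the away team can get 382 next round, worth 0.5 × 382 = 191 now; the home team offers that and keeps 609.

609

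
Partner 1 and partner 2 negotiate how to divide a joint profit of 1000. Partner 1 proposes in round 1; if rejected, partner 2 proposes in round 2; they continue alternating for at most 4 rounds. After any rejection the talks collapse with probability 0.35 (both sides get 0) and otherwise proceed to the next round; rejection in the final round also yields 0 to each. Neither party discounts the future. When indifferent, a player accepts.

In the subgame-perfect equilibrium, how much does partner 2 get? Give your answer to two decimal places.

Round 4 (partner 2 proposes): rejection yields 0 for partner 1; partner 2 offers 0 and keeps 1000.
Round 3 (partner 1 proposes): rejecting gives partner 2 an expected 0.65 × 1000 = 650, so partner 1 offers 650, keeping 350.
Round 2 (partner 2 proposes): rejecting gives partner 1 an expected 0.65 × 350 = 227.5. Partner 2 offers 227.5 and keeps 1000 − 227.5 = 772.5.
Round 1 (partner 1 proposes): rejecting gives partner 2 an expected 0.65 × 772.5 = 502.125; partner 1 offers that and keeps 497.875.

502.13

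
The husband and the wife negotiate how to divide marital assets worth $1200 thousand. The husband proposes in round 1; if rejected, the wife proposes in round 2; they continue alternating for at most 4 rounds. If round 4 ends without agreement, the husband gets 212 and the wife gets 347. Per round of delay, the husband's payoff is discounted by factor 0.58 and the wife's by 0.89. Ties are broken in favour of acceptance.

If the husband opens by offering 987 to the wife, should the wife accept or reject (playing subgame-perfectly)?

Accept

Round 4 (the wife proposes): the husband gets 212 if talks fail, so the wife offers 212 and keeps 988.
Round 3 (the husband proposes): the wife can get 988 next round, worth 0.89 × 988 = 879.32 now. The husband offers 879.32 and keeps 1200 − 879.32 = 320.68.
Round 2 (the wife proposes): the husband can get 320.68 next round, worth 0.58 × 320.68 = 185.9944 now; the wife offers that and keeps 1014.0056.
So by rejecting in round 1, the wife gets 1014.0056 next round, worth 0.89 × 1014.0056 = 902.464984 now.
Offer 987 ≥ 902.464984, so the wife accepts.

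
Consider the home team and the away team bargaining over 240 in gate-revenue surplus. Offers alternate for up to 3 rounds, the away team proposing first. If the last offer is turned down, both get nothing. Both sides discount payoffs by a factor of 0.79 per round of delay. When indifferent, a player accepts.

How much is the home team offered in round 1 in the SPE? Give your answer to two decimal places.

Round 3 (the away team proposes): the home team will accept anything ≥ 0, so the away team offers 0 and keeps 240.
Round 2 (the home team proposes): the away team can get 240 next round, worth 0.79 × 240 = 189.6 now; the home team offers that and keeps 50.4.
Round 1 (the away team proposes): the home team can get 50.4 next round, worth 0.79 × 50.4 = 39.816 now, so the away team offers 39.816, keeping 200.184.

39.82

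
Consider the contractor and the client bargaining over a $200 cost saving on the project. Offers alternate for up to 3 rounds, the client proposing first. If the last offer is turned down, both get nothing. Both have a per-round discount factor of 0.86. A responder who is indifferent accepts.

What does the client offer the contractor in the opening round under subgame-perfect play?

24.08

By backward induction:
Round 3 (the client proposes): rejection yields 0 for the contractor; the client offers 0 and keeps 200.
Round 2 (the contractor proposes): the client can get 200 next round, worth 0.86 × 200 = 172 now; the contractor offers that and keeps 28.
Round 1 (the client proposes): the contractor can get 28 next round, worth 0.86 × 28 = 24.08 now; the client offers that and keeps 175.92.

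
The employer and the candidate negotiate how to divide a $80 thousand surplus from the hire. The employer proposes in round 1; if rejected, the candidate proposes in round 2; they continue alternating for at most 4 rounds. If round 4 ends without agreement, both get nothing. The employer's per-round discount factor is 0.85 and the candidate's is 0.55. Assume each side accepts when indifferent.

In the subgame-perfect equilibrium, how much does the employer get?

52.83

Round 4 (the candidate proposes): rejection yields 0 for the employer; the candidate offers 0 and keeps 80.
Round 3 (the employer proposes): the candidate can get 80 next round, worth 0.55 × 80 = 44 now, so the employer offers 44, keeping 36.
Round 2 (the candidate proposes): the employer can get 36 next round, worth 0.85 × 36 = 30.6 now. The candidate offers 30.6 and keeps 80 − 30.6 = 49.4.
Round 1 (the employer proposes): the candidate can get 49.4 next round, worth 0.55 × 49.4 = 27.17 now. The employer offers 27.17 and keeps 80 − 27.17 = 52.83.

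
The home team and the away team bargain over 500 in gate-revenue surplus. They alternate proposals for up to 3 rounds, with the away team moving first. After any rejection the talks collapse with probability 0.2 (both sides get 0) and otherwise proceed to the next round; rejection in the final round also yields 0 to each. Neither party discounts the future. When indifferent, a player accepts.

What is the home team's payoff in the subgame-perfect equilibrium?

80

Round 3 (the away team proposes): the home team will accept anything ≥ 0, so the away team offers 0 and keeps 500.
Round 2 (the home team proposes): rejecting gives the away team an expected 0.8 × 500 = 400. The home team offers 400 and keeps 500 − 400 = 100.
Round 1 (the away team proposes): rejecting gives the home team an expected 0.8 × 100 = 80; the away team offers that and keeps 420.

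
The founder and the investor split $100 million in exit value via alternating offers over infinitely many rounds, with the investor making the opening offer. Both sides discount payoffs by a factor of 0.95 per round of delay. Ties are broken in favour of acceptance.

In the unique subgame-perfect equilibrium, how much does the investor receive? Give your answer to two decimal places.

51.28

In a stationary SPE each proposer offers the other exactly their discounted continuation value.
If the investor keeps x when proposing and the founder keeps y when proposing, then x = 100 − 0.95y and y = 100 − 0.95x.
Solving: x = 100(1 − 0.95) / (1 − 0.95·0.95) = 5 / 0.0975 ≈ 51.2821.
The founder gets 100 − 51.2821 ≈ 48.7179.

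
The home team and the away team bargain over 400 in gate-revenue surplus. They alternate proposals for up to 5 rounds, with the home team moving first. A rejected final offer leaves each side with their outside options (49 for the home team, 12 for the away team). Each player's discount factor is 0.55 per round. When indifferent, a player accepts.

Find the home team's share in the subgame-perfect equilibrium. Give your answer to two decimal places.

269.95

Round 5 (the home team proposes): the away team gets 12 if talks fail, so the home team offers 12 and keeps 388.
Round 4 (the away team proposes): the home team can get 388 next round, worth 0.55 × 388 = 213.4 now; the away team offers that and keeps 186.6.
Round 3 (the home team proposes): the away team can get 186.6 next round, worth 0.55 × 186.6 = 102.63 now; the home team offers that and keeps 297.37.
Round 2 (the away team proposes): the home team can get 297.37 next round, worth 0.55 × 297.37 = 163.5535 now; the away team offers that and keeps 236.4465.
Round 1 (the home team proposes): the away team can get 236.4465 next round, worth 0.55 × 236.4465 = 130.045575 now; the home team offers that and keeps 269.954425.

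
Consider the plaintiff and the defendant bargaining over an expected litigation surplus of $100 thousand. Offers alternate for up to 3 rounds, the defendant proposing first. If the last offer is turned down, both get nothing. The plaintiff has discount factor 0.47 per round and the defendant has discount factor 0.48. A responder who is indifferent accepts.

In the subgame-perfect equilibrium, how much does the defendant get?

Round 3 (the defendant proposes): rejection yields 0 for the plaintiff; the defendant offers 0 and keeps 100.
Round 2 (the plaintiff proposes): the defendant can get 100 next round, worth 0.48 × 100 = 48 now. The plaintiff offers 48 and keeps 100 − 48 = 52.
Round 1 (the defendant proposes): the plaintiff can get 52 next round, worth 0.47 × 52 = 24.44 now; the defendant offers that and keeps 75.56.

75.56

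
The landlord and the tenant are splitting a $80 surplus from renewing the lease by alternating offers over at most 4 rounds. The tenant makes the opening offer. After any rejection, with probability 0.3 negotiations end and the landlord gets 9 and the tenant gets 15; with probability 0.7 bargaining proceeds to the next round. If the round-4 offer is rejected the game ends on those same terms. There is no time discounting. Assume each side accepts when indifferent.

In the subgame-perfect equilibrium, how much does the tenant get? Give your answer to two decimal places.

Round 4 (the landlord proposes): the tenant gets 15 if talks fail, so the landlord offers 15 and keeps 65.
Round 3 (the tenant proposes): rejecting gives the landlord an expected 0.7 × 65 + 0.3 × 9 = 48.2; the tenant offers that and keeps 31.8.
Round 2 (the landlord proposes): rejecting gives the tenant an expected 0.7 × 31.8 + 0.3 × 15 = 26.76. The landlord offers 26.76 and keeps 80 − 26.76 = 53.24.
Round 1 (the tenant proposes): rejecting gives the landlord an expected 0.7 × 53.24 + 0.3 × 9 = 39.968. The tenant offers 39.968 and keeps 80 − 39.968 = 40.032.

40.03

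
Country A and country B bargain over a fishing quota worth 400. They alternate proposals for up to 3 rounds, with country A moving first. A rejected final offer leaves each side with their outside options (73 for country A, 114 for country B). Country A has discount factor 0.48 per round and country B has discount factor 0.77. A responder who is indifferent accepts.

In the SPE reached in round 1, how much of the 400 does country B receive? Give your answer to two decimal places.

Round 3 (country A proposes): country B gets 114 if talks fail, so country A offers 114 and keeps 286.
Round 2 (country B proposes): country A can get 286 next round, worth 0.48 × 286 = 137.28 now; country B offers that and keeps 262.72.
Round 1 (country A proposes): country B can get 262.72 next round, worth 0.77 × 262.72 = 202.2944 now; country A offers that and keeps 197.7056.

202.29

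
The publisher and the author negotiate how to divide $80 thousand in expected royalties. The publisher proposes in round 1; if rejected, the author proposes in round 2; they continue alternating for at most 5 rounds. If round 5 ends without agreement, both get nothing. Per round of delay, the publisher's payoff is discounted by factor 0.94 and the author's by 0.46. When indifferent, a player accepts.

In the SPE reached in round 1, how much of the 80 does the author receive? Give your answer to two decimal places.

3.16

By backward induction:
Round 5 (the publisher proposes): rejection yields 0 for the author; the publisher offers 0 and keeps 80.
Round 4 (the author proposes): the publisher can get 80 next round, worth 0.94 × 80 = 75.2 now. The author offers 75.2 and keeps 80 − 75.2 = 4.8.
Round 3 (the publisher proposes): the author can get 4.8 next round, worth 0.46 × 4.8 = 2.208 now, so the publisher offers 2.208, keeping 77.792.
Round 2 (the author proposes): the publisher can get 77.792 next round, worth 0.94 × 77.792 = 73.12448 now, so the author offers 73.12448, keeping 6.87552.
Round 1 (the publisher proposes): the author can get 6.87552 next round, worth 0.46 × 6.87552 = 3.1627392 now; the publisher offers that and keeps 76.8372608.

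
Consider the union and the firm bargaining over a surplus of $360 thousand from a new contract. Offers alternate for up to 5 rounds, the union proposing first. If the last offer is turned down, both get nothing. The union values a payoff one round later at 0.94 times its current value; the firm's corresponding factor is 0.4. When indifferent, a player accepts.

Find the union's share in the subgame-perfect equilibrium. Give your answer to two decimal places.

348.11

Round 5 (the union proposes): rejection yields 0 for the firm; the union offers 0 and keeps 360.
Round 4 (the firm proposes): the union can get 360 next round, worth 0.94 × 360 = 338.4 now, so the firm offers 338.4, keeping 21.6.
Round 3 (the union proposes): the firm can get 21.6 next round, worth 0.4 × 21.6 = 8.64 now. The union offers 8.64 and keeps 360 − 8.64 = 351.36.
Round 2 (the firm proposes): the union can get 351.36 next round, worth 0.94 × 351.36 = 330.2784 now; the firm offers that and keeps 29.7216.
Round 1 (the union proposes): the firm can get 29.7216 next round, worth 0.4 × 29.7216 = 11.88864 now, so the union offers 11.88864, keeping 348.11136.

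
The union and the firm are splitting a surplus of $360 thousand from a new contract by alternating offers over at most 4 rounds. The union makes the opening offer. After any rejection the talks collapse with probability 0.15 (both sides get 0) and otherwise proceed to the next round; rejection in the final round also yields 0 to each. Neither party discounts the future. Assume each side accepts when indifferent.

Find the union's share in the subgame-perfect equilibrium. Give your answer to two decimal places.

Round 4 (the firm proposes): rejection yields 0 for the union; the firm offers 0 and keeps 360.
Round 3 (the union proposes): rejecting gives the firm an expected 0.85 × 360 = 306; the union offers that and keeps 54.
Round 2 (the firm proposes): rejecting gives the union an expected 0.85 × 54 = 45.9; the firm offers that and keeps 314.1.
Round 1 (the union proposes): rejecting gives the firm an expected 0.85 × 314.1 = 266.985. The union offers 266.985 and keeps 360 − 266.985 = 93.015.

93.02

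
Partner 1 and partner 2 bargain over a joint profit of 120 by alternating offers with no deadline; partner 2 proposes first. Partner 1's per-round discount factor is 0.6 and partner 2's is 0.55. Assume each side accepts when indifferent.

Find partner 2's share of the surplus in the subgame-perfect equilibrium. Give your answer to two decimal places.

When partner 2 proposes, partner 1 accepts any offer worth at least 0.6 times what partner 1 would get by proposing next round; and vice versa.
This gives x = 120 − 0.6y and y = 120 − 0.55x, where x and y are each side's share when it proposes.
Hence (1 − 0.6·0.55)x = 120(1 − 0.6), i.e. 0.67·x = 48.
x ≈ 71.6418; partner 1's share is 120 − x ≈ 48.3582.

71.64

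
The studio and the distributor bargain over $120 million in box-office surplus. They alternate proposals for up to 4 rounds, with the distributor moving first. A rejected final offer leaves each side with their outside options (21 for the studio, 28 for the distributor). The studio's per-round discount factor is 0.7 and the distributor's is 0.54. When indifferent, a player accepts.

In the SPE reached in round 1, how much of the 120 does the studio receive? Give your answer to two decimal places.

62.98

Round 4 (the studio proposes): the distributor gets 28 if talks fail, so the studio offers 28 and keeps 92.
Round 3 (the distributor proposes): the studio can get 92 next round, worth 0.7 × 92 = 64.4 now, so the distributor offers 64.4, keeping 55.6.
Round 2 (the studio proposes): the distributor can get 55.6 next round, worth 0.54 × 55.6 = 30.024 now. The studio offers 30.024 and keeps 120 − 30.024 = 89.976.
Round 1 (the distributor proposes): the studio can get 89.976 next round, worth 0.7 × 89.976 = 62.9832 now. The distributor offers 62.9832 and keeps 120 − 62.9832 = 57.0168.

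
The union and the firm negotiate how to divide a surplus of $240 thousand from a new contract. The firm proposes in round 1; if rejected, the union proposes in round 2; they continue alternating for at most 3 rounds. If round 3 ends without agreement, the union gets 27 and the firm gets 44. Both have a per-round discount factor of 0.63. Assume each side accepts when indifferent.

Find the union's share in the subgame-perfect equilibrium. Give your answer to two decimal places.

Work backward from the last round.
Round 3 (the firm proposes): the union gets 27 if talks fail, so the firm offers 27 and keeps 213.
Round 2 (the union proposes): the firm can get 213 next round, worth 0.63 × 213 = 134.19 now; the union offers that and keeps 105.81.
Round 1 (the firm proposes): the union can get 105.81 next round, worth 0.63 × 105.81 = 66.6603 now, so the firm offers 66.6603, keeping 173.3397.

66.66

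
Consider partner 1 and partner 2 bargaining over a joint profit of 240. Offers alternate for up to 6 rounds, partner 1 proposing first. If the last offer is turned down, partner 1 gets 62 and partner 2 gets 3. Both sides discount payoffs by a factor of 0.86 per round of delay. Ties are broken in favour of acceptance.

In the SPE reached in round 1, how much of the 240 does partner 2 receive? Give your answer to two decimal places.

134.00

Work backward from the last round.
Round 6 (partner 2 proposes): partner 1 gets 62 if talks fail, so partner 2 offers 62 and keeps 178.
Round 5 (partner 1 proposes): partner 2 can get 178 next round, worth 0.86 × 178 = 153.08 now; partner 1 offers that and keeps 86.92.
Round 4 (partner 2 proposes): partner 1 can get 86.92 next round, worth 0.86 × 86.92 = 74.7512 now. Partner 2 offers 74.7512 and keeps 240 − 74.7512 = 165.2488.
Round 3 (partner 1 proposes): partner 2 can get 165.2488 next round, worth 0.86 × 165.2488 = 142.113968 now. Partner 1 offers 142.113968 and keeps 240 − 142.113968 = 97.886032.
Round 2 (partner 2 proposes): partner 1 can get 97.886032 next round, worth 0.86 × 97.886032 = 84.18198752 now. Partner 2 offers 84.18198752 and keeps 240 − 84.18198752 = 155.81801248.
Round 1 (partner 1 proposes): partner 2 can get 155.81801248 next round, worth 0.86 × 155.81801248 = 134.0034907328 now, so partner 1 offers 134.0034907328, keeping 105.9965092672.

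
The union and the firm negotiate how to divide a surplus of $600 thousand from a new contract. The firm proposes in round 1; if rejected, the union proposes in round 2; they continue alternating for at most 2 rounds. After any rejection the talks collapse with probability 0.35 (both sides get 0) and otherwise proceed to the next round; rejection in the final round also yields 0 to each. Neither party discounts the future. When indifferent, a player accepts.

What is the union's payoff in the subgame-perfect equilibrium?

By backward induction:
Round 2 (the union proposes): rejection yields 0 for the firm; the union offers 0 and keeps 600.
Round 1 (the firm proposes): rejecting gives the union an expected 0.65 × 600 = 390; the firm offers that and keeps 210.

390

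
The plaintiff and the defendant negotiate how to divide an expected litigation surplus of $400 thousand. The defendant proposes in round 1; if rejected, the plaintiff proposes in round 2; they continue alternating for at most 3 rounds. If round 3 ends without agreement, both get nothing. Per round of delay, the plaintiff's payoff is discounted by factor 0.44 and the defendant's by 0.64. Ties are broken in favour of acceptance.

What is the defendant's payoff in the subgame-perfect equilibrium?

Round 3 (the defendant proposes): rejection yields 0 for the plaintiff; the defendant offers 0 and keeps 400.
Round 2 (the plaintiff proposes): the defendant can get 400 next round, worth 0.64 × 400 = 256 now. The plaintiff offers 256 and keeps 400 − 256 = 144.
Round 1 (the defendant proposes): the plaintiff can get 144 next round, worth 0.44 × 144 = 63.36 now. The defendant offers 63.36 and keeps 400 − 63.36 = 336.64.

336.64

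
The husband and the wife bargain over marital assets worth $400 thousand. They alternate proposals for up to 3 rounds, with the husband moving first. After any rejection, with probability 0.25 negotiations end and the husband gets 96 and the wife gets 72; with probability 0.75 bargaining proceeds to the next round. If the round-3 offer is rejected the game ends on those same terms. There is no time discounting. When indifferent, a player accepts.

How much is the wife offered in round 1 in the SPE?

115.5

Round 3 (the husband proposes): the wife gets 72 if talks fail, so the husband offers 72 and keeps 328.
Round 2 (the wife proposes): rejecting gives the husband an expected 0.75 × 328 + 0.25 × 96 = 270, so the wife offers 270, keeping 130.
Round 1 (the husband proposes): rejecting gives the wife an expected 0.75 × 130 + 0.25 × 72 = 115.5. The husband offers 115.5 and keeps 400 − 115.5 = 284.5.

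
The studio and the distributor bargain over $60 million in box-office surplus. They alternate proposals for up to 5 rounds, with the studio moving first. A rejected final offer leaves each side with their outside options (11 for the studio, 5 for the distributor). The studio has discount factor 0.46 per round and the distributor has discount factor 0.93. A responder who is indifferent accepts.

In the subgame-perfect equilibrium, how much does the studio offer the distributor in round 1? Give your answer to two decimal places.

By backward induction:
Round 5 (the studio proposes): the distributor gets 5 if talks fail, so the studio offers 5 and keeps 55.
Round 4 (the distributor proposes): the studio can get 55 next round, worth 0.46 × 55 = 25.3 now. The distributor offers 25.3 and keeps 60 − 25.3 = 34.7.
Round 3 (the studio proposes): the distributor can get 34.7 next round, worth 0.93 × 34.7 = 32.271 now, so the studio offers 32.271, keeping 27.729.
Round 2 (the distributor proposes): the studio can get 27.729 next round, worth 0.46 × 27.729 = 12.75534 now; the distributor offers that and keeps 47.24466.
Round 1 (the studio proposes): the distributor can get 47.24466 next round, worth 0.93 × 47.24466 = 43.9375338 now; the studio offers that and keeps 16.0624662.

43.94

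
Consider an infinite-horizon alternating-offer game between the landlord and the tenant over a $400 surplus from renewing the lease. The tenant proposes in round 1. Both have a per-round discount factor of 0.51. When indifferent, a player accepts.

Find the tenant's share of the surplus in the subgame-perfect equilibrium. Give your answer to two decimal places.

Let x be the tenant's share when the tenant proposes and y be the landlord's share when the landlord proposes.
The landlord accepts iff offered ≥ 0.51·y, so x = 400 − 0.51y. Symmetrically y = 400 − 0.51x.
Substituting: x = 400 − 0.51(400 − 0.51x), giving x(1 − 0.51·0.51) = 400(1 − 0.51).
So x = 400 × 0.49 / 0.7399 ≈ 264.9007, and the landlord receives 400 − x ≈ 135.0993.

264.90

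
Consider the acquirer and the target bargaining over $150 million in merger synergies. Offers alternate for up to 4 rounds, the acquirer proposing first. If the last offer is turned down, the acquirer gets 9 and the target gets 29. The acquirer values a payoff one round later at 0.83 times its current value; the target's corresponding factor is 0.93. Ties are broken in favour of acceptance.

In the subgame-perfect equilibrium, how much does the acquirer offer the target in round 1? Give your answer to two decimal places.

Round 4 (the target proposes): the acquirer gets 9 if talks fail, so the target offers 9 and keeps 141.
Round 3 (the acquirer proposes): the target can get 141 next round, worth 0.93 × 141 = 131.13 now. The acquirer offers 131.13 and keeps 150 − 131.13 = 18.87.
Round 2 (the target proposes): the acquirer can get 18.87 next round, worth 0.83 × 18.87 = 15.6621 now, so the target offers 15.6621, keeping 134.3379.
Round 1 (the acquirer proposes): the target can get 134.3379 next round, worth 0.93 × 134.3379 = 124.934247 now, so the acquirer offers 124.934247, keeping 25.065753.

124.93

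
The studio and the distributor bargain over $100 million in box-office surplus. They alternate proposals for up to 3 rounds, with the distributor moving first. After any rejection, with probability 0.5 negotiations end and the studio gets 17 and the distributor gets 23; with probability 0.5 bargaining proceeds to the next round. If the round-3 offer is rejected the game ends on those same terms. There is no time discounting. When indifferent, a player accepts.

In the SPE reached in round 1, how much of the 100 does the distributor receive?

68

Round 3 (the distributor proposes): the studio gets 17 if talks fail, so the distributor offers 17 and keeps 83.
Round 2 (the studio proposes): rejecting gives the distributor an expected 0.5 × 83 + 0.5 × 23 = 53. The studio offers 53 and keeps 100 − 53 = 47.
Round 1 (the distributor proposes): rejecting gives the studio an expected 0.5 × 47 + 0.5 × 17 = 32, so the distributor offers 32, keeping 68.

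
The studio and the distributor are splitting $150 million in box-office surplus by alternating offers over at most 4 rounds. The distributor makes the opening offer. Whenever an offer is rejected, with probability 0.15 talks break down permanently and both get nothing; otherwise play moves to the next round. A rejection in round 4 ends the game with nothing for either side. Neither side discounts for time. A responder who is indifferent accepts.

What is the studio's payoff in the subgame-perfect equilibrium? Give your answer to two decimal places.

111.24

Round 4 (the studio proposes): rejection yields 0 for the distributor; the studio offers 0 and keeps 150.
Round 3 (the distributor proposes): rejecting gives the studio an expected 0.85 × 150 = 127.5; the distributor offers that and keeps 22.5.
Round 2 (the studio proposes): rejecting gives the distributor an expected 0.85 × 22.5 = 19.125. The studio offers 19.125 and keeps 150 − 19.125 = 130.875.
Round 1 (the distributor proposes): rejecting gives the studio an expected 0.85 × 130.875 = 111.24375. The distributor offers 111.24375 and keeps 150 − 111.24375 = 38.75625.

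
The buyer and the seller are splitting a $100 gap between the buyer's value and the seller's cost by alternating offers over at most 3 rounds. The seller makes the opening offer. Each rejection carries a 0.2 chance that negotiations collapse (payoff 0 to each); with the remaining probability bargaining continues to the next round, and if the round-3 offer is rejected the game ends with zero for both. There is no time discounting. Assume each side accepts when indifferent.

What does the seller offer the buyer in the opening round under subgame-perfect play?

Round 3 (the seller proposes): the buyer will accept anything ≥ 0, so the seller offers 0 and keeps 100.
Round 2 (the buyer proposes): rejecting gives the seller an expected 0.8 × 100 = 80; the buyer offers that and keeps 20.
Round 1 (the seller proposes): rejecting gives the buyer an expected 0.8 × 20 = 16; the seller offers that and keeps 84.

16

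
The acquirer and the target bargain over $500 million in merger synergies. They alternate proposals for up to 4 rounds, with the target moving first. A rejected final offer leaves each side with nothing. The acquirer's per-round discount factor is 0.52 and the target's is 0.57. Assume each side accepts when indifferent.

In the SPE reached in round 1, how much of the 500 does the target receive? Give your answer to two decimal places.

311.14

Round 4 (the acquirer proposes): rejection yields 0 for the target; the acquirer offers 0 and keeps 500.
Round 3 (the target proposes): the acquirer can get 500 next round, worth 0.52 × 500 = 260 now, so the target offers 260, keeping 240.
Round 2 (the acquirer proposes): the target can get 240 next round, worth 0.57 × 240 = 136.8 now; the acquirer offers that and keeps 363.2.
Round 1 (the target proposes): the acquirer can get 363.2 next round, worth 0.52 × 363.2 = 188.864 now, so the target offers 188.864, keeping 311.136.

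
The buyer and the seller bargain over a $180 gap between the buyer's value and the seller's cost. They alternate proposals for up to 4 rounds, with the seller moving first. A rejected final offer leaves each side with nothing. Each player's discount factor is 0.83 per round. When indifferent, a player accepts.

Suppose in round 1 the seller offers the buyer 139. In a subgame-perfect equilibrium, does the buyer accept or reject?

Round 4 (the buyer proposes): rejection yields 0 for the seller; the buyer offers 0 and keeps 180.
Round 3 (the seller proposes): the buyer can get 180 next round, worth 0.83 × 180 = 149.4 now, so the seller offers 149.4, keeping 30.6.
Round 2 (the buyer proposes): the seller can get 30.6 next round, worth 0.83 × 30.6 = 25.398 now, so the buyer offers 25.398, keeping 154.602.
So by rejecting in round 1, the buyer gets 154.602 next round, worth 0.83 × 154.602 = 128.31966 now.
Offer 139 ≥ 128.31966, so the buyer accepts.

Accept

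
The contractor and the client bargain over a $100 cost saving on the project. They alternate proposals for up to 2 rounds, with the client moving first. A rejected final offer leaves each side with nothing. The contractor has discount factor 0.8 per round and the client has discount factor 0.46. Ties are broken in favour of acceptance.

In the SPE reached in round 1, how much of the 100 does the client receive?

20

Work backward from the last round.
Round 2 (the contractor proposes): the client will accept anything ≥ 0, so the contractor offers 0 and keeps 100.
Round 1 (the client proposes): the contractor can get 100 next round, worth 0.8 × 100 = 80 now; the client offers that and keeps 20.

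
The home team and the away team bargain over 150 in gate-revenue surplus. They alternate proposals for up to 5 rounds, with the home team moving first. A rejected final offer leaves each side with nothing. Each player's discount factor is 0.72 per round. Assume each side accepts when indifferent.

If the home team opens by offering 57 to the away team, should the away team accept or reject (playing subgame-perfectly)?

Accept

Work out the away team's continuation value if the offer is rejected.
Round 5 (the home team proposes): rejection yields 0 for the away team; the home team offers 0 and keeps 150.
Round 4 (the away team proposes): the home team can get 150 next round, worth 0.72 × 150 = 108 now. The away team offers 108 and keeps 150 − 108 = 42.
Round 3 (the home team proposes): the away team can get 42 next round, worth 0.72 × 42 = 30.24 now, so the home team offers 30.24, keeping 119.76.
Round 2 (the away team proposes): the home team can get 119.76 next round, worth 0.72 × 119.76 = 86.2272 now, so the away team offers 86.2272, keeping 63.7728.
So by rejecting in round 1, the away team gets 63.7728 next round, worth 0.72 × 63.7728 = 45.916416 now.
Offer 57 ≥ 45.916416, so the away team accepts.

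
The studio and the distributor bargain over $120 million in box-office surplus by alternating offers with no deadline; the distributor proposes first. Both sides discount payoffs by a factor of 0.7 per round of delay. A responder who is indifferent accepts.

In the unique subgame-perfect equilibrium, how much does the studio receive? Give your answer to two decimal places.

Let x be the distributor's share when the distributor proposes and y be the studio's share when the studio proposes.
The studio accepts iff offered ≥ 0.7·y, so x = 120 − 0.7y. Symmetrically y = 120 − 0.7x.
Substituting: x = 120 − 0.7(120 − 0.7x), giving x(1 − 0.7·0.7) = 120(1 − 0.7).
So x = 120 × 0.3 / 0.51 ≈ 70.5882, and the studio receives 120 − x ≈ 49.4118.

49.41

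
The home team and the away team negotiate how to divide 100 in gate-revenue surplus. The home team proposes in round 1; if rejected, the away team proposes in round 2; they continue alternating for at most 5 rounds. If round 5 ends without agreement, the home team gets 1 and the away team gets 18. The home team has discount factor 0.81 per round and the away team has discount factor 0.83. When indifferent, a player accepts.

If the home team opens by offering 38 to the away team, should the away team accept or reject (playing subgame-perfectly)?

Work out the away team's continuation value if the offer is rejected.
Round 5 (the home team proposes): the away team gets 18 if talks fail, so the home team offers 18 and keeps 82.
Round 4 (the away team proposes): the home team can get 82 next round, worth 0.81 × 82 = 66.42 now. The away team offers 66.42 and keeps 100 − 66.42 = 33.58.
Round 3 (the home team proposes): the away team can get 33.58 next round, worth 0.83 × 33.58 = 27.8714 now; the home team offers that and keeps 72.1286.
Round 2 (the away team proposes): the home team can get 72.1286 next round, worth 0.81 × 72.1286 = 58.424166 now. The away team offers 58.424166 and keeps 100 − 58.424166 = 41.575834.
So by rejecting in round 1, the away team gets 41.575834 next round, worth 0.83 × 41.575834 = 34.50794222 now.
Offer 38 ≥ 34.50794222, so the away team accepts.

Accept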